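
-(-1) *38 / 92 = 19 / 46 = 0.41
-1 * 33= -33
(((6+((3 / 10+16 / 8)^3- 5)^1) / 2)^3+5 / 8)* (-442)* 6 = -1516785760770969 / 2000000000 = -758392.88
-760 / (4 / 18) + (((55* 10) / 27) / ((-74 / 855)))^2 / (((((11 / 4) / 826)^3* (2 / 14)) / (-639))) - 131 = -6714406017268442.43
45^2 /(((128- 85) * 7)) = 2025 /301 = 6.73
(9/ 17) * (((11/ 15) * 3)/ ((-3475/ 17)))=-99/ 17375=-0.01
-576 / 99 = -64 / 11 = -5.82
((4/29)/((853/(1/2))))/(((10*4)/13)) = 13/494740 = 0.00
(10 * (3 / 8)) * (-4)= -15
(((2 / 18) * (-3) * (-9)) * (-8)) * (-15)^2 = -5400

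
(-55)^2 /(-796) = -3025 /796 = -3.80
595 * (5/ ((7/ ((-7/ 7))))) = -425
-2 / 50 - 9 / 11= -236 / 275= -0.86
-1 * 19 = -19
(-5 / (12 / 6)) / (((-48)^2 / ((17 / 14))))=-85 / 64512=-0.00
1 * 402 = 402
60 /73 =0.82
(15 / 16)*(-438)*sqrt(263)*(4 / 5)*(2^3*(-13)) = 554046.97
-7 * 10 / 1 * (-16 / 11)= 1120 / 11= 101.82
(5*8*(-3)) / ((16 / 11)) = -82.50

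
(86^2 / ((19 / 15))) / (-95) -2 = -22910 / 361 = -63.46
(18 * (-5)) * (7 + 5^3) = -11880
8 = 8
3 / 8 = 0.38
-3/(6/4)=-2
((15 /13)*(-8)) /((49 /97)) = -11640 /637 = -18.27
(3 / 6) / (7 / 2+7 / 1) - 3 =-62 / 21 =-2.95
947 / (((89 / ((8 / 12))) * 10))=947 / 1335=0.71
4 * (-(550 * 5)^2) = -30250000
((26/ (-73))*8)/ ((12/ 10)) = -520/ 219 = -2.37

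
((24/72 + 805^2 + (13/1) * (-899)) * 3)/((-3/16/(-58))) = 1771565920/3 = 590521973.33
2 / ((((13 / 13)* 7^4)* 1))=2 / 2401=0.00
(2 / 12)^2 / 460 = 0.00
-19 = -19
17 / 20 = 0.85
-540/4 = -135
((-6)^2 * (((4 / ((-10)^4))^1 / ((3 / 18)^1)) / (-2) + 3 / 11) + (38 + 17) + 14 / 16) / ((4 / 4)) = 65.65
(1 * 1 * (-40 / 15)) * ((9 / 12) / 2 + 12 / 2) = -17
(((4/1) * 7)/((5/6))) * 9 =1512/5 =302.40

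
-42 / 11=-3.82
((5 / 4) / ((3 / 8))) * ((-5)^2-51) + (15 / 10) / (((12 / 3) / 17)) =-1927 / 24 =-80.29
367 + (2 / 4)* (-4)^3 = 335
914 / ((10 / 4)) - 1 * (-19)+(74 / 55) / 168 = 1776889 / 4620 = 384.61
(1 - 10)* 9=-81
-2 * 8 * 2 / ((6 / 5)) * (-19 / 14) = 760 / 21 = 36.19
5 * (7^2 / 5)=49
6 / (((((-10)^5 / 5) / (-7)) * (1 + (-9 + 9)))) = 21 / 10000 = 0.00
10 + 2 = 12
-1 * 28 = -28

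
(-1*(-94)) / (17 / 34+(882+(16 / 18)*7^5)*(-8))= -0.00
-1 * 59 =-59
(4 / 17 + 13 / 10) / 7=261 / 1190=0.22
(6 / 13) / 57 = 2 / 247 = 0.01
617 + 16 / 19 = 11739 / 19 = 617.84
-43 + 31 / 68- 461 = -34241 / 68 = -503.54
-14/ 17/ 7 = -2/ 17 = -0.12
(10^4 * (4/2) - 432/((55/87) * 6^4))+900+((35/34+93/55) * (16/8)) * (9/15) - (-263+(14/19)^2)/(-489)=17250023190359/825273075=20902.20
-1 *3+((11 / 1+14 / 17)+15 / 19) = 3105 / 323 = 9.61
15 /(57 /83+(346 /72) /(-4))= -179280 /6151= -29.15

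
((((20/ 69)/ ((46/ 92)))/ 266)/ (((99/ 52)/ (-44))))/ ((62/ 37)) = -76960/ 2560383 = -0.03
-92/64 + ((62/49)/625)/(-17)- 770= -6426075367/8330000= -771.44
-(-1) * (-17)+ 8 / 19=-315 / 19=-16.58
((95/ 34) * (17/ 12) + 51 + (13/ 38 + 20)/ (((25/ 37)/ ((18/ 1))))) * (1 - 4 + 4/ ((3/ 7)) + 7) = 6804341/ 855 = 7958.29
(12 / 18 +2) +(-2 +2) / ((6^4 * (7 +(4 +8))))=8 / 3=2.67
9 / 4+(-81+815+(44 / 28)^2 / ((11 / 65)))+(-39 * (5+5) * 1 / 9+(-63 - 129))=303119 / 588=515.51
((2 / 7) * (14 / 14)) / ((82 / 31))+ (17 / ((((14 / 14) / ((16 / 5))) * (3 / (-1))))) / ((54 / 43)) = -1665821 / 116235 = -14.33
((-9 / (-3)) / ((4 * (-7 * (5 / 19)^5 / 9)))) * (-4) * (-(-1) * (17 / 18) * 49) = 141434.77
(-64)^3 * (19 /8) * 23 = -14319616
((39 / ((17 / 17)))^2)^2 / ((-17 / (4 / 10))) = -4626882 / 85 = -54433.91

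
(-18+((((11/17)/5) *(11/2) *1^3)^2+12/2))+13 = 43541/28900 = 1.51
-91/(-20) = 91/20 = 4.55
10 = 10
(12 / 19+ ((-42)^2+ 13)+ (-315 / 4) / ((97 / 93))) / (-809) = -12548095 / 5963948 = -2.10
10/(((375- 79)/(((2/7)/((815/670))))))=335/42217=0.01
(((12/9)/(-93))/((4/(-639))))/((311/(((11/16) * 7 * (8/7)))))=781/19282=0.04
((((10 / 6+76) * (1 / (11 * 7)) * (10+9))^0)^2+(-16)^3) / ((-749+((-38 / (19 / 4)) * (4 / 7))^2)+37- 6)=66885 / 11386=5.87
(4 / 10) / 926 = 1 / 2315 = 0.00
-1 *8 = -8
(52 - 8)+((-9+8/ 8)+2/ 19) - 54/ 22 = 33.65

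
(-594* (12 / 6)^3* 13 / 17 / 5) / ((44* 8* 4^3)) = -351 / 10880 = -0.03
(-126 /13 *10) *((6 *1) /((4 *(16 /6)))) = -2835 /52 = -54.52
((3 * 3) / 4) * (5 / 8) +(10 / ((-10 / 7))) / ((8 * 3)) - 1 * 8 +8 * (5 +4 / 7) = 37.69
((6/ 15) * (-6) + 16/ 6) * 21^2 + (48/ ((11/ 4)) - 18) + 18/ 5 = 6636/ 55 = 120.65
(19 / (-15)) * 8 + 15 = 73 / 15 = 4.87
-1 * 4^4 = -256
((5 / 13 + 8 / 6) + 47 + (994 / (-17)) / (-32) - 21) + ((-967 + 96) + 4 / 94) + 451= -194650199 / 498576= -390.41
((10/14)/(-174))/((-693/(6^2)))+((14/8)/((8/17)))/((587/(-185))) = -1.17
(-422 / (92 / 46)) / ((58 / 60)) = -6330 / 29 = -218.28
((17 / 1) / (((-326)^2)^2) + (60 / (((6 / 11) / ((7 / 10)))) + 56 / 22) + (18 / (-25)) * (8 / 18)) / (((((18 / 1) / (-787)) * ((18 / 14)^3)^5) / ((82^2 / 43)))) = -1545542242761836670337786717592927 / 123743303246818404338829294600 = -12489.91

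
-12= -12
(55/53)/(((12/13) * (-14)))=-715/8904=-0.08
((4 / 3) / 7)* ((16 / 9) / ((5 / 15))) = 64 / 63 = 1.02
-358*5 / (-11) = 1790 / 11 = 162.73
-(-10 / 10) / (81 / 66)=22 / 27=0.81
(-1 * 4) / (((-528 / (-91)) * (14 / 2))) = -13 / 132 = -0.10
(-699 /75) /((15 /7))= -4.35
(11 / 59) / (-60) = -11 / 3540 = -0.00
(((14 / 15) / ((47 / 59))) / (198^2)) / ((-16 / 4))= -413 / 55277640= -0.00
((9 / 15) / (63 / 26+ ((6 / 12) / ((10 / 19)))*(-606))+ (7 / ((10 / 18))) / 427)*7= 754768 / 3788405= 0.20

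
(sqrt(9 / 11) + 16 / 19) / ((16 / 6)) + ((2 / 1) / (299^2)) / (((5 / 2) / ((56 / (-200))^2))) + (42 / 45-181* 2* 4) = -23038861191328 / 15924553125 + 9* sqrt(11) / 88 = -1446.41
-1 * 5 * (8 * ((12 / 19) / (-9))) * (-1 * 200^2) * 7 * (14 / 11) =-627200000 / 627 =-1000318.98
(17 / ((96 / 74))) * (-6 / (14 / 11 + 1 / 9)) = -62271 / 1096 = -56.82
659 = 659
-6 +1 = -5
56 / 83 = 0.67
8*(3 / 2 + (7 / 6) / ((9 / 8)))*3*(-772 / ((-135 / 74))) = 31306144 / 1215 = 25766.37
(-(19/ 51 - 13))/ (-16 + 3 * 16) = 161/ 408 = 0.39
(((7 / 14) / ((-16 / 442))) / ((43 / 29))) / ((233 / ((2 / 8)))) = -6409 / 641216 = -0.01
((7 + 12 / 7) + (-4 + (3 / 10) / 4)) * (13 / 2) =17433 / 560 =31.13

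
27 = 27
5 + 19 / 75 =394 / 75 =5.25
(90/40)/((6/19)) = 57/8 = 7.12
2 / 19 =0.11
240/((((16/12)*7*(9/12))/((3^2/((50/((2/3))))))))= 4.11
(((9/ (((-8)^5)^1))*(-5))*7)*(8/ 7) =45/ 4096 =0.01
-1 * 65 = -65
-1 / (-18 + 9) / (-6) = -1 / 54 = -0.02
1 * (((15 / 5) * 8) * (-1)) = -24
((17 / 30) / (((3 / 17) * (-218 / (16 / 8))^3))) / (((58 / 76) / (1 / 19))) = -289 / 1690012845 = -0.00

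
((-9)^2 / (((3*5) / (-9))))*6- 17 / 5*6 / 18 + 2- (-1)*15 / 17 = -289.85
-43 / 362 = -0.12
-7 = -7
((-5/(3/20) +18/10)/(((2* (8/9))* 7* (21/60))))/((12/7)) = -473/112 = -4.22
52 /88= 13 /22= 0.59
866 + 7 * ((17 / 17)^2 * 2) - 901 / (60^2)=3167099 / 3600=879.75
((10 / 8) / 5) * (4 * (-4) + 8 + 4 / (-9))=-19 / 9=-2.11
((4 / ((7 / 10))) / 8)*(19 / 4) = 95 / 28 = 3.39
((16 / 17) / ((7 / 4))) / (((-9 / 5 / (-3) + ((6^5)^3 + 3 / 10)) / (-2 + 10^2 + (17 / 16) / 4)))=62890 / 559520131646511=0.00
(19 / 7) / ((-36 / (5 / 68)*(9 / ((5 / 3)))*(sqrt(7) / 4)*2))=-475*sqrt(7) / 1619352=-0.00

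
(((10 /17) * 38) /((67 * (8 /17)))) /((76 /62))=155 /268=0.58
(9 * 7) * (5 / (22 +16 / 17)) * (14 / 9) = 833 / 39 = 21.36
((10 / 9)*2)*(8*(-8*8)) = -10240 / 9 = -1137.78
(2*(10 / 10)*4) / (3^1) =8 / 3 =2.67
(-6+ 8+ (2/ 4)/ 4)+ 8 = 81/ 8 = 10.12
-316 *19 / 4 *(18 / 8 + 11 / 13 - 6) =226651 / 52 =4358.67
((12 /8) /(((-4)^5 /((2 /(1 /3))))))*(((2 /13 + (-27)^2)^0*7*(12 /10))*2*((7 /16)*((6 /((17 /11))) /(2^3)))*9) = -392931 /1392640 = -0.28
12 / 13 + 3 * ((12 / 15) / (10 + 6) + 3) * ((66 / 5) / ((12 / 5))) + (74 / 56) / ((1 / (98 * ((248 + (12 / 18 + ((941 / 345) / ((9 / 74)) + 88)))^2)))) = 16743325149942853 / 1002666600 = 16698796.14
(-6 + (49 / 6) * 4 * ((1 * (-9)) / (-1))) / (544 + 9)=288 / 553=0.52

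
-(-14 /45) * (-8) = -112 /45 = -2.49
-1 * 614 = -614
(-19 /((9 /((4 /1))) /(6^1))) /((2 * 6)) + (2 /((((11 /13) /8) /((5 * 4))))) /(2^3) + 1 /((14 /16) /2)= 45.34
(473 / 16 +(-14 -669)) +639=-231 / 16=-14.44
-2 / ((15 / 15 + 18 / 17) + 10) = -34 / 205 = -0.17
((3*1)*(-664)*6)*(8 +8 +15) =-370512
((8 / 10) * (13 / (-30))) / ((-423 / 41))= 1066 / 31725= 0.03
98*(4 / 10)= 196 / 5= 39.20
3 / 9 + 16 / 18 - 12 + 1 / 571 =-55378 / 5139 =-10.78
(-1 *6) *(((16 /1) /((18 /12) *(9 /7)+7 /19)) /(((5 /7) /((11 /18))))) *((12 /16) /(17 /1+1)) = -40964 /27495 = -1.49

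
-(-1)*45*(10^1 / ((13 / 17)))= 588.46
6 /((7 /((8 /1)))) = 48 /7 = 6.86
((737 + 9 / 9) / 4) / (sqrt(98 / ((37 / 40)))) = 369*sqrt(185) / 280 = 17.92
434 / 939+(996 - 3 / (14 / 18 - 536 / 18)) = 27137479 / 27231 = 996.57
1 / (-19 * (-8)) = 1 / 152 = 0.01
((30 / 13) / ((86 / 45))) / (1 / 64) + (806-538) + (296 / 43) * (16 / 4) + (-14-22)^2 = 932868 / 559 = 1668.82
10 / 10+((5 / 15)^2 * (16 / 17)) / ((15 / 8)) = 2423 / 2295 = 1.06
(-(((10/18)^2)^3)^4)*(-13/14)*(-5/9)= -3874301910400390625/10050571827685936242783486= -0.00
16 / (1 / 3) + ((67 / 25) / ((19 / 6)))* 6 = 25212 / 475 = 53.08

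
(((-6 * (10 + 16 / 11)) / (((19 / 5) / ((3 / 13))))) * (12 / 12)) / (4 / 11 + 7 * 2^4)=-945 / 25441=-0.04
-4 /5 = -0.80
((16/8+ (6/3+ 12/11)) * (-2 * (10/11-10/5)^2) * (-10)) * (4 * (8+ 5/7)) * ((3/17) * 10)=7453.61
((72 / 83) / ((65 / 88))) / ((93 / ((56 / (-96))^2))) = 2156 / 501735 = 0.00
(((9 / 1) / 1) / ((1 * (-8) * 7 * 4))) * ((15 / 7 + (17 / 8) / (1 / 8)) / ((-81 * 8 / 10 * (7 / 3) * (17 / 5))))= 1675 / 1119552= 0.00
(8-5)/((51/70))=70/17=4.12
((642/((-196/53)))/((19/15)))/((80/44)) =-561429/7448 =-75.38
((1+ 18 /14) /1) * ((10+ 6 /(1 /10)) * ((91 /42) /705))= 208 /423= 0.49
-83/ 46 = -1.80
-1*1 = -1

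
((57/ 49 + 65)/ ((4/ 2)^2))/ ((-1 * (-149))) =1621/ 14602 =0.11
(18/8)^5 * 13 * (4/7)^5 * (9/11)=6908733/184877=37.37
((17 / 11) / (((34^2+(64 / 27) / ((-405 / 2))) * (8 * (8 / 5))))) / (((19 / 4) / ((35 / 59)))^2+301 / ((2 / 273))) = 0.00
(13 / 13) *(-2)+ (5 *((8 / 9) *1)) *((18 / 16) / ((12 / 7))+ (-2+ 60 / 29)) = 1277 / 1044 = 1.22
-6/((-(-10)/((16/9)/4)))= -4/15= -0.27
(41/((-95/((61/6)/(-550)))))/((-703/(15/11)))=-2501/161619700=-0.00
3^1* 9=27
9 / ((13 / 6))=54 / 13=4.15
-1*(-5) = 5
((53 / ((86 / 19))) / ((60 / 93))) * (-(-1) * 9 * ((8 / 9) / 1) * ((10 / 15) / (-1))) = -62434 / 645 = -96.80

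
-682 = -682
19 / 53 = 0.36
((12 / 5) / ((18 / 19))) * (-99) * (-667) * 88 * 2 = 29441913.60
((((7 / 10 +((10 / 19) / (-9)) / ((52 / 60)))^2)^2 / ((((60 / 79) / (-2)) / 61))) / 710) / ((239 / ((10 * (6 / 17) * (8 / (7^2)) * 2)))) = -2325609219105527059 / 13317542906531007178125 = -0.00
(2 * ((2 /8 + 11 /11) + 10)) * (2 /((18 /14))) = 35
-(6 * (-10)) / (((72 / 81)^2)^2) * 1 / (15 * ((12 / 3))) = 6561 / 4096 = 1.60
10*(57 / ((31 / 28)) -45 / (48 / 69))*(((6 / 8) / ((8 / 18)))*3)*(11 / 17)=-29175795 / 67456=-432.52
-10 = -10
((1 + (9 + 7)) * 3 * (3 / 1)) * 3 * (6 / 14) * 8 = 11016 / 7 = 1573.71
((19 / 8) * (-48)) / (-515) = 114 / 515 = 0.22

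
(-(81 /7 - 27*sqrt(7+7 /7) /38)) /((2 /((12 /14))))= -243 /49+81*sqrt(2) /133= -4.10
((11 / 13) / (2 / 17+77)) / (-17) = -11 / 17043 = -0.00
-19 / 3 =-6.33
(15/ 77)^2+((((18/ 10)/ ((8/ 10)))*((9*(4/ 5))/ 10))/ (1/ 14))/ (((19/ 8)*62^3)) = 3187274868/ 83899648525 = 0.04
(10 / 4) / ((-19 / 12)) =-30 / 19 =-1.58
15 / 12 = 5 / 4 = 1.25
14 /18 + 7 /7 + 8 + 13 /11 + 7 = 1778 /99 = 17.96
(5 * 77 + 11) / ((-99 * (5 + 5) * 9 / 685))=-274 / 9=-30.44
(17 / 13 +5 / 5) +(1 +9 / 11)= 590 / 143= 4.13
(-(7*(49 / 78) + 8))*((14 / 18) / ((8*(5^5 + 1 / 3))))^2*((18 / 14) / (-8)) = 6769 / 3510748839936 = 0.00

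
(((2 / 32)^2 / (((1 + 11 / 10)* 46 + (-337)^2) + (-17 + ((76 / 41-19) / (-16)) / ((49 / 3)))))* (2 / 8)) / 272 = 10045 / 317967800452096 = 0.00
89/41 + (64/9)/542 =218383/99999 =2.18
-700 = -700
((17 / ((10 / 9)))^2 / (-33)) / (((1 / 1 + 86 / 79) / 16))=-821916 / 15125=-54.34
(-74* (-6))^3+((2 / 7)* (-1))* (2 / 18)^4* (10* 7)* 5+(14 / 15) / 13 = 37327792306678 / 426465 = 87528384.06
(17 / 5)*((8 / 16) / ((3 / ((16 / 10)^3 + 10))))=14977 / 1875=7.99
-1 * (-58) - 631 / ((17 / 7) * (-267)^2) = 70286537 / 1211913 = 58.00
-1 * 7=-7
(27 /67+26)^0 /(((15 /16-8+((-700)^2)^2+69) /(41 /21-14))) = -4048 /80673600020811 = -0.00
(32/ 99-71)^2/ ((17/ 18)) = 97916018/ 18513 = 5289.04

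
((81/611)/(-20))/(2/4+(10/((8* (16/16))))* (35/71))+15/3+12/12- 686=-658541551/968435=-680.01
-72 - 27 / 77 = -5571 / 77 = -72.35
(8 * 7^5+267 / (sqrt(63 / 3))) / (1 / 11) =979 * sqrt(21) / 7+1479016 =1479656.91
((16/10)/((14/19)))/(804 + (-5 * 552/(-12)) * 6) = 19/19110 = 0.00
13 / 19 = 0.68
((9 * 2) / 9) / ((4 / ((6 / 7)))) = 3 / 7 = 0.43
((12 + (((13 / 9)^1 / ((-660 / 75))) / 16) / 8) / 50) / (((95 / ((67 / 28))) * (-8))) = -40748797 / 53932032000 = -0.00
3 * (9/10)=27/10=2.70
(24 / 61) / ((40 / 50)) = 0.49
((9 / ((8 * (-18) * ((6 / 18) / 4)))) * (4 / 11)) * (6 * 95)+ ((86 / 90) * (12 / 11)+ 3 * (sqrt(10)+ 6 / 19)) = -481112 / 3135+ 3 * sqrt(10) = -143.98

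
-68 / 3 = -22.67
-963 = -963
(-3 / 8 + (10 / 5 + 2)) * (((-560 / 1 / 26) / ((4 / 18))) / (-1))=9135 / 26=351.35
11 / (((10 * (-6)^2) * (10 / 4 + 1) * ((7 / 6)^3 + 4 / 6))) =66 / 17045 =0.00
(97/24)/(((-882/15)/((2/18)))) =-485/63504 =-0.01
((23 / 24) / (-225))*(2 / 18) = -23 / 48600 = -0.00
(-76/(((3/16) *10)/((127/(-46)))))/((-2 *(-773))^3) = 4826/159352021365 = 0.00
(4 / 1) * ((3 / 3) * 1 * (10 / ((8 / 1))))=5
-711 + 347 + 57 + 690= 383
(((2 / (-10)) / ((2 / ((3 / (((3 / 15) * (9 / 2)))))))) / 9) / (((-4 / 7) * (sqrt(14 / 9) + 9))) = 21 / 2860- 7 * sqrt(14) / 25740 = 0.01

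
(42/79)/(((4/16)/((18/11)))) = 3024/869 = 3.48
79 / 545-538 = -537.86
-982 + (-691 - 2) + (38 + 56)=-1581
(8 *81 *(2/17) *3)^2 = 52306.38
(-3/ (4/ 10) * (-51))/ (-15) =-51/ 2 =-25.50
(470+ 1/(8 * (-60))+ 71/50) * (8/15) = 1131403/4500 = 251.42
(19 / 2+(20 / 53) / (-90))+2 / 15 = 45931 / 4770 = 9.63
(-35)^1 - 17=-52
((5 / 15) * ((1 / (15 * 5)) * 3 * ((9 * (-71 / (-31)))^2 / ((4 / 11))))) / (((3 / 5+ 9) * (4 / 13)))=6487767 / 1230080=5.27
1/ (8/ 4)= 1/ 2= 0.50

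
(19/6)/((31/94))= 893/93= 9.60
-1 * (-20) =20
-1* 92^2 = -8464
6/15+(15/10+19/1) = 20.90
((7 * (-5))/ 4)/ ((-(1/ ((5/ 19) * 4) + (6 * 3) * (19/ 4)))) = 25/ 247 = 0.10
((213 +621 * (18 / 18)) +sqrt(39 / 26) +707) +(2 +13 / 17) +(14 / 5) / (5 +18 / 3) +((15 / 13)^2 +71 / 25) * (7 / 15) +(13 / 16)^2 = sqrt(6) / 2 +4692290191421 / 3033888000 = 1547.85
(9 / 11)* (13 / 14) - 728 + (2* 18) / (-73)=-8181179 / 11242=-727.73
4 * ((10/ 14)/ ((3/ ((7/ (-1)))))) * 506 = -10120/ 3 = -3373.33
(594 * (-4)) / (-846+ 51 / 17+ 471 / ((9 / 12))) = 2376 / 215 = 11.05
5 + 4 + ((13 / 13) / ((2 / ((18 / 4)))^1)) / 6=75 / 8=9.38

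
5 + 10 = 15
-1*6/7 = -6/7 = -0.86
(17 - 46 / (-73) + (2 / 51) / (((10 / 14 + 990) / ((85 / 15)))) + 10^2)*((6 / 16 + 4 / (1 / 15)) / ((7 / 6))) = 168863677 / 27740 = 6087.37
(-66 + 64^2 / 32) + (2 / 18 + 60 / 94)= 26543 / 423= 62.75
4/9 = 0.44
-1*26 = -26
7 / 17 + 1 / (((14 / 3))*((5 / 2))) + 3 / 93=9771 / 18445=0.53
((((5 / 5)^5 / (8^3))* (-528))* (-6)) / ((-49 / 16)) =-99 / 49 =-2.02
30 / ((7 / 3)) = 90 / 7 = 12.86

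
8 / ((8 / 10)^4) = 625 / 32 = 19.53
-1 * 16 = -16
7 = 7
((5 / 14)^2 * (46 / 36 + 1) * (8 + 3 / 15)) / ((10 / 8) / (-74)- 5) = -62197 / 130977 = -0.47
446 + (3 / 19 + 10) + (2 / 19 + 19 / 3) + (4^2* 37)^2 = 20002816 / 57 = 350926.60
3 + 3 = 6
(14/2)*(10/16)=35/8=4.38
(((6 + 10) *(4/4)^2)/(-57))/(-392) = 2/2793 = 0.00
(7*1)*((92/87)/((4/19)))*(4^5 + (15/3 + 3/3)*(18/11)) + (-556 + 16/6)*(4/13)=150037388/4147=36179.74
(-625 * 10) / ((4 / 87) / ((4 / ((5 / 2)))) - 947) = 1087500 / 164773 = 6.60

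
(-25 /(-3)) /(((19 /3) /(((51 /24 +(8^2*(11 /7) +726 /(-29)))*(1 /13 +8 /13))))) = 28377675 /401128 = 70.74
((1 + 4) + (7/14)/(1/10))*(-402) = -4020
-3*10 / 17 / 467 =-30 / 7939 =-0.00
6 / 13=0.46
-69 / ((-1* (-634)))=-69 / 634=-0.11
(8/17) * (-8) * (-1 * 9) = 576/17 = 33.88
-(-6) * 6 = 36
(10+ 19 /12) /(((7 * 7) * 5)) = 139 /2940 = 0.05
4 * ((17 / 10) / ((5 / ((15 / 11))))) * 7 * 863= 616182 / 55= 11203.31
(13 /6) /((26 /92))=7.67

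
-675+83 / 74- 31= -52161 / 74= -704.88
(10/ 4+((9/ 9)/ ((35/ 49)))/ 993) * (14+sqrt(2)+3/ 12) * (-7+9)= 24839 * sqrt(2)/ 4965+471941/ 6620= 78.37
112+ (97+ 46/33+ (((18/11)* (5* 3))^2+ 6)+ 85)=328106/363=903.87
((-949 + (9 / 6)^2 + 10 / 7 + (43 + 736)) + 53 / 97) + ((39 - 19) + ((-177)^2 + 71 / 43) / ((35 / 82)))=42777964013 / 583940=73257.46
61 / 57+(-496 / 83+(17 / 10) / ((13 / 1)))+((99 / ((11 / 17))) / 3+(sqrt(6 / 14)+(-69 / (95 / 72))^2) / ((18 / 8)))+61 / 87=4*sqrt(21) / 63+712987518253 / 564802550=1262.66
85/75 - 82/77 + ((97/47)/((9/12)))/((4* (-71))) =75426/1284745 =0.06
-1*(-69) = 69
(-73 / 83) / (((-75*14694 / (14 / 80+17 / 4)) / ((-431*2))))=-1856317 / 609801000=-0.00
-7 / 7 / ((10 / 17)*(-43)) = 17 / 430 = 0.04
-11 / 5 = -2.20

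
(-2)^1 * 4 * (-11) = 88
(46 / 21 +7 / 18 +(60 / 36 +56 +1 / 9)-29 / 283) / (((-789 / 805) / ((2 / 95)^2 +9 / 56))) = -447217481383 / 45139699920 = -9.91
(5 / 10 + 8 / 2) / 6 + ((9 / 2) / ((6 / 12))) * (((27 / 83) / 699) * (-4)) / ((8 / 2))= 57693 / 77356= 0.75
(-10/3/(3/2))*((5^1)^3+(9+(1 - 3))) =-880/3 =-293.33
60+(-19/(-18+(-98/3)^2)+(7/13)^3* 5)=1260461783/20744074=60.76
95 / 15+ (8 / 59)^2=66331 / 10443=6.35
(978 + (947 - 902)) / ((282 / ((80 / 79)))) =13640 / 3713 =3.67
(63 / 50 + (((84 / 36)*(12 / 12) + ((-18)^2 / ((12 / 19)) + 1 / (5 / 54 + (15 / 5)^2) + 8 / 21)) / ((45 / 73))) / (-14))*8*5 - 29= -2565247663 / 1082655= -2369.40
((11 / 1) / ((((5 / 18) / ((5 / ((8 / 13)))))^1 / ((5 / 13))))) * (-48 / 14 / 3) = -990 / 7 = -141.43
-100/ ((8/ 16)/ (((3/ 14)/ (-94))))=150/ 329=0.46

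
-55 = -55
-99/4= -24.75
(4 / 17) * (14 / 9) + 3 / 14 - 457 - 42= -1067615 / 2142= -498.42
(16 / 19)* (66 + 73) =2224 / 19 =117.05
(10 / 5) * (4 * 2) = 16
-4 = -4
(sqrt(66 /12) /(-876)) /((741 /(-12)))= sqrt(22) /108186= 0.00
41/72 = 0.57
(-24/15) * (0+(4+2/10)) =-168/25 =-6.72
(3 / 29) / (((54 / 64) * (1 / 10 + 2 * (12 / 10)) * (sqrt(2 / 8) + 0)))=128 / 1305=0.10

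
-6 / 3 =-2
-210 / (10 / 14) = -294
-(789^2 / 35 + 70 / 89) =-55406819 / 3115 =-17787.10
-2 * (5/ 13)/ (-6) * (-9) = -1.15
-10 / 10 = -1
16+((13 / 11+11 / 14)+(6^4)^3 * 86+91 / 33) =86487915783527 / 462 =187203280916.73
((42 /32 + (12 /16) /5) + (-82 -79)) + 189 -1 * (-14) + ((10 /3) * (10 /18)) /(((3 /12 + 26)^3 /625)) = 43.53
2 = 2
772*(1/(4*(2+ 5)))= 193/7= 27.57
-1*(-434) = 434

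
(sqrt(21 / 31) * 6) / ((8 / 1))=0.62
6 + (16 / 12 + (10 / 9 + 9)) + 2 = 175 / 9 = 19.44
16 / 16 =1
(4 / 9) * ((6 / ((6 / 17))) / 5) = 68 / 45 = 1.51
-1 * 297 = -297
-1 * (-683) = 683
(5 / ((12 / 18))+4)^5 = 6436343 / 32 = 201135.72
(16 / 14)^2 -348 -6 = -17282 / 49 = -352.69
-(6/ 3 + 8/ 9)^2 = -676/ 81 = -8.35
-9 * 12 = -108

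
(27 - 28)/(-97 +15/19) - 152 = -277837/1828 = -151.99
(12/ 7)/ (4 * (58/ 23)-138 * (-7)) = 138/ 78575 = 0.00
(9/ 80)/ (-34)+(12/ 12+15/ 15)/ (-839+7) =-101/ 17680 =-0.01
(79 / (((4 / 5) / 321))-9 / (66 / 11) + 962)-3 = 130625 / 4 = 32656.25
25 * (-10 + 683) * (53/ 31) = 891725/ 31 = 28765.32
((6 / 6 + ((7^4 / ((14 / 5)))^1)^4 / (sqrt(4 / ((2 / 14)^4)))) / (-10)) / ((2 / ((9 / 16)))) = -1588923275913 / 10240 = -155168288.66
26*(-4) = -104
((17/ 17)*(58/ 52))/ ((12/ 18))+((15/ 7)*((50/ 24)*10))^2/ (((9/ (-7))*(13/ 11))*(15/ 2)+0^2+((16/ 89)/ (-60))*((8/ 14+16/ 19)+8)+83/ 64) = -89908931962947/ 460793539388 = -195.12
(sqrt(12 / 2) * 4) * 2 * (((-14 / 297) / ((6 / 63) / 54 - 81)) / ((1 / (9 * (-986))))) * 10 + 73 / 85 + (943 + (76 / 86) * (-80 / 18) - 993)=-104358240 * sqrt(6) / 252593 - 1745699 / 32895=-1065.07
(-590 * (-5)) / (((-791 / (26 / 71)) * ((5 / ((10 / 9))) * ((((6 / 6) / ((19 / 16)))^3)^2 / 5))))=-4510523840875 / 1060003381248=-4.26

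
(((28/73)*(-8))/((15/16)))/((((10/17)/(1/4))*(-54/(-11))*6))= -20944/443475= -0.05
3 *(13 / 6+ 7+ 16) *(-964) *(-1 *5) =363910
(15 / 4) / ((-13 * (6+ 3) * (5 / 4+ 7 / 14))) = -5 / 273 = -0.02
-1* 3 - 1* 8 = -11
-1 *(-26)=26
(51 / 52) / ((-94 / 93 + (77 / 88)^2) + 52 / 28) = 0.61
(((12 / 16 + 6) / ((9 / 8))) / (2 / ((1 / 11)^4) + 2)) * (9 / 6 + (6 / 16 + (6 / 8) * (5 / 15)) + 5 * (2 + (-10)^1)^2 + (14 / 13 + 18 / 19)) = 1921557 / 28932592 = 0.07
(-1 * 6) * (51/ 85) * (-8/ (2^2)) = 7.20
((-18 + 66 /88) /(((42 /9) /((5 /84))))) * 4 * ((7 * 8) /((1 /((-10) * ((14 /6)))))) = 1150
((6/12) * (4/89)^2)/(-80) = -0.00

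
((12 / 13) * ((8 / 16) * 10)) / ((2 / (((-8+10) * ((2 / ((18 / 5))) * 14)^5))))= 33614000000 / 255879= 131366.78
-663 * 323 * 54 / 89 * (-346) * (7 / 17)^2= 678397356 / 89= 7622442.20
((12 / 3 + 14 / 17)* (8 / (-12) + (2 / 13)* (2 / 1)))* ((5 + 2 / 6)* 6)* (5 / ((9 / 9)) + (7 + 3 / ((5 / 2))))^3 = -3520484352 / 27625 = -127438.35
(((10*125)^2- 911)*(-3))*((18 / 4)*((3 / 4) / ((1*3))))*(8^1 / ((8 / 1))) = -42162903 / 8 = -5270362.88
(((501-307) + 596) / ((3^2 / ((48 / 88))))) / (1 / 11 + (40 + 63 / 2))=632 / 945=0.67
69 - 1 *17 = 52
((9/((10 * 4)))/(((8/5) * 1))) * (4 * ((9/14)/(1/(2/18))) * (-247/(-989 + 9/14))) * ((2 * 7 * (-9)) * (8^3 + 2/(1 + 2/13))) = -179869599/276740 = -649.96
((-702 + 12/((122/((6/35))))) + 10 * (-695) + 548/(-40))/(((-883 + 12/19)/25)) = 621916873/2863462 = 217.19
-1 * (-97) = 97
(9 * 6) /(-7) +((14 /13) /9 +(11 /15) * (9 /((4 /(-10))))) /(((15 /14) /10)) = -394588 /2457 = -160.60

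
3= 3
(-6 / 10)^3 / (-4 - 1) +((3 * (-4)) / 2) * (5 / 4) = -9321 / 1250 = -7.46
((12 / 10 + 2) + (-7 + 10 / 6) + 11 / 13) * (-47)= 11797 / 195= 60.50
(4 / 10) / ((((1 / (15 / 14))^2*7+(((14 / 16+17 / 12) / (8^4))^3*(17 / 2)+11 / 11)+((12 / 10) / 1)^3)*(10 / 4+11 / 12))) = 1139973655678156800 / 85939025110118602163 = 0.01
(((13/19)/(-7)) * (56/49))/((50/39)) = -2028/23275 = -0.09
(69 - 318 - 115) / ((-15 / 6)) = 728 / 5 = 145.60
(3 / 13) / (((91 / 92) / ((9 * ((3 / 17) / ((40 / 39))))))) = 5589 / 15470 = 0.36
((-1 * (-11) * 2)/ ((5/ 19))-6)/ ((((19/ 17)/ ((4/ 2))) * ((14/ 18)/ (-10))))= -237456/ 133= -1785.38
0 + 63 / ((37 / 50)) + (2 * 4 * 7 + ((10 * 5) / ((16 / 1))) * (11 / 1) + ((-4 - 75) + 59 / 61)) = 1760051 / 18056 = 97.48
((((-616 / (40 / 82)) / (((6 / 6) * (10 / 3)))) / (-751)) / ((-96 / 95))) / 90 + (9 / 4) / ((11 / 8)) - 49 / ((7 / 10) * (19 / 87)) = -720770667647 / 2260209600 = -318.90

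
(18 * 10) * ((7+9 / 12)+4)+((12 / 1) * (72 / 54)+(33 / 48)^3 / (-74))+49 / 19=12287204663 / 5758976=2133.57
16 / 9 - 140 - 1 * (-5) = -1199 / 9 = -133.22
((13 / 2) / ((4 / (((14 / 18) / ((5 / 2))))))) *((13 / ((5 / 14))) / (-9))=-8281 / 4050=-2.04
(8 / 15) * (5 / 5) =8 / 15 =0.53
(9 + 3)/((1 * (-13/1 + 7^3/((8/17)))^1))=32/1909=0.02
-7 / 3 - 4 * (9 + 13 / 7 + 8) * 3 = -4801 / 21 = -228.62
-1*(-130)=130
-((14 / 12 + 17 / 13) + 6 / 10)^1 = -1199 / 390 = -3.07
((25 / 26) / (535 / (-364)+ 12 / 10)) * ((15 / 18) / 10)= -875 / 2946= -0.30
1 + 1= 2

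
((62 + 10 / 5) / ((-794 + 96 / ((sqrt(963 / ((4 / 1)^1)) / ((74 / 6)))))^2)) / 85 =43454997504 * sqrt(107) / 1922090072607982285 + 2360187008784 / 1922090072607982285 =0.00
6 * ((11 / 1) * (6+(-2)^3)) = -132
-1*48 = -48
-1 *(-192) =192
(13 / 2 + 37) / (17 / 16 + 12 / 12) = 232 / 11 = 21.09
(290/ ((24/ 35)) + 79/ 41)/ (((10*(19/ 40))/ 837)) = 58317417/ 779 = 74861.90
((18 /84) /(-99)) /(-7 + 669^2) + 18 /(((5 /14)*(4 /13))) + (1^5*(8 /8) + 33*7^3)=11872523644207 /1033849740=11483.80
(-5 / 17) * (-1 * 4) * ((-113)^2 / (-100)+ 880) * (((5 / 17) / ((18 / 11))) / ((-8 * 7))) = -91949 / 32368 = -2.84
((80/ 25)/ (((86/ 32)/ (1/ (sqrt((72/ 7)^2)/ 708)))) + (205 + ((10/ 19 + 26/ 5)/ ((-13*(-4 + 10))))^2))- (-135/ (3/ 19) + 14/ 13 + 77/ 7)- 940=112083777277/ 590262075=189.89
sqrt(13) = 3.61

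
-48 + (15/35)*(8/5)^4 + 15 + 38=34163/4375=7.81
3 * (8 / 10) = 12 / 5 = 2.40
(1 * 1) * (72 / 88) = 9 / 11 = 0.82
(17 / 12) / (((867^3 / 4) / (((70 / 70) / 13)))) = 0.00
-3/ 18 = -0.17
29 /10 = 2.90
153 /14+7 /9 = 1475 /126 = 11.71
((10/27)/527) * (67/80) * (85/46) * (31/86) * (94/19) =15745/8117712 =0.00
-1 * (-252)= 252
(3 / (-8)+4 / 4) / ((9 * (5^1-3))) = 5 / 144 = 0.03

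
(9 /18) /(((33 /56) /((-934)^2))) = 24425968 /33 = 740180.85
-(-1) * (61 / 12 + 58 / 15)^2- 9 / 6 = 31441 / 400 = 78.60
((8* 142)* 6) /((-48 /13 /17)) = -31382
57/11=5.18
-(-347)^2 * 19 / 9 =-2287771 / 9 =-254196.78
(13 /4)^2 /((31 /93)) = 507 /16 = 31.69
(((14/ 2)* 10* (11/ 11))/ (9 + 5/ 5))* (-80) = -560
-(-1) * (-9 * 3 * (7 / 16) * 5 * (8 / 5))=-189 / 2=-94.50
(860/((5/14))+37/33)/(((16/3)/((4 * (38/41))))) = 1510519/902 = 1674.63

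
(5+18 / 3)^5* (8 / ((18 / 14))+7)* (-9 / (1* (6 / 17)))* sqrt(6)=-325806173* sqrt(6) / 6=-133009813.15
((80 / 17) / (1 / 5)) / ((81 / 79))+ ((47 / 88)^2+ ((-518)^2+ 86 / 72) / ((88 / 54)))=1756034735341 / 10663488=164677.33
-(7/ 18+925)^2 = -856344.60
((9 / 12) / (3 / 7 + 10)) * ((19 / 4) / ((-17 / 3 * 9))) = -133 / 19856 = -0.01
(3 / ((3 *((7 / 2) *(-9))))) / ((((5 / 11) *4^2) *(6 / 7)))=-11 / 2160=-0.01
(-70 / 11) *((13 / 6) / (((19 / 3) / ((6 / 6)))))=-455 / 209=-2.18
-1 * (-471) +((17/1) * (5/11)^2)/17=57016/121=471.21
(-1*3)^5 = -243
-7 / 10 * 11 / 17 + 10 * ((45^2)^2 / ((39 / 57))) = 132450186499 / 2210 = 59932211.09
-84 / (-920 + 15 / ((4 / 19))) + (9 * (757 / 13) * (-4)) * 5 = -10481.44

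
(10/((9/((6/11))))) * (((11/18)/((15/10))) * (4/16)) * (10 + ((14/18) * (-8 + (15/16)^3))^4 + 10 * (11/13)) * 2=118704105151205628439265/972317730137570279424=122.08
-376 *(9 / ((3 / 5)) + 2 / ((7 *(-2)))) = -5586.29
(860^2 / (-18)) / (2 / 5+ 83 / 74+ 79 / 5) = -136826000 / 57681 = -2372.12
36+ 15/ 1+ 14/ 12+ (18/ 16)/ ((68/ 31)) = 85973/ 1632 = 52.68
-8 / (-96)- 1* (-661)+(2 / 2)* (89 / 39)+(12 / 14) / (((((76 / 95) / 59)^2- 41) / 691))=842787399385 / 1298755276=648.92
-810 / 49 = -16.53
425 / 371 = 1.15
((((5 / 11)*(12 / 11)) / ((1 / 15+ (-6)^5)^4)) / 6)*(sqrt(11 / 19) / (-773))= -506250*sqrt(209) / 328922525017006168915247207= -0.00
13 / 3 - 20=-47 / 3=-15.67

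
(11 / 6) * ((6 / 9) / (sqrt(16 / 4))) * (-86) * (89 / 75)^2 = -3746633 / 50625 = -74.01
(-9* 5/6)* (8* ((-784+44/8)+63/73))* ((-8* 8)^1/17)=-217987200/1241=-175654.47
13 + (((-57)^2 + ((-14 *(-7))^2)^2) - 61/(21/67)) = 1937037551/21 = 92239883.38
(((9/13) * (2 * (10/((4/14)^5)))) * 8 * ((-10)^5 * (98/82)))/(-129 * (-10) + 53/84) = -311299254000000/57784129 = -5387279.51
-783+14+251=-518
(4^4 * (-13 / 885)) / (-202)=1664 / 89385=0.02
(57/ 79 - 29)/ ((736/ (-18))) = 10053/ 14536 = 0.69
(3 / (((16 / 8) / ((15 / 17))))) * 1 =45 / 34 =1.32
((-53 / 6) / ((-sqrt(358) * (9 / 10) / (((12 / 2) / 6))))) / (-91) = -0.01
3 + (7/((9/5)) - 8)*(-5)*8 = 1507/9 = 167.44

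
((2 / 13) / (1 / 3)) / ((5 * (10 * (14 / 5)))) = 3 / 910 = 0.00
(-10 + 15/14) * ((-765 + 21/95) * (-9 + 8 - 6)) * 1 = -908175/19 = -47798.68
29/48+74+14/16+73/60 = 18407/240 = 76.70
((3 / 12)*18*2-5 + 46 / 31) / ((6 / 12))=340 / 31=10.97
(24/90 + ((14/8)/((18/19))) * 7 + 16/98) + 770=13818479/17640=783.36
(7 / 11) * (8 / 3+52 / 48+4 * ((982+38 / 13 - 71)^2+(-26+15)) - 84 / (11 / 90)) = 173868985339 / 81796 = 2125641.66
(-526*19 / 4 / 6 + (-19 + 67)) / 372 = -4421 / 4464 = -0.99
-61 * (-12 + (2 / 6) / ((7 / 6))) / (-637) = -5002 / 4459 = -1.12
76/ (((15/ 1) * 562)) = 38/ 4215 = 0.01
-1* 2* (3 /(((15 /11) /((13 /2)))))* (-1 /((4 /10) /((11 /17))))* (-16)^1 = -12584 /17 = -740.24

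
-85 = -85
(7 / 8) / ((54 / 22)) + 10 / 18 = 197 / 216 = 0.91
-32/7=-4.57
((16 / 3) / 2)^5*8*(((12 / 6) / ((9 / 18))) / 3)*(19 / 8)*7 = 17432576 / 729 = 23913.00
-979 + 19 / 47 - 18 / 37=-1702624 / 1739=-979.08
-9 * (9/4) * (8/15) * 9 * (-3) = 1458/5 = 291.60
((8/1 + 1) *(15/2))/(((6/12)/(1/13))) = 135/13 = 10.38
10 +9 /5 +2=13.80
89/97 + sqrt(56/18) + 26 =2 * sqrt(7)/3 + 2611/97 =28.68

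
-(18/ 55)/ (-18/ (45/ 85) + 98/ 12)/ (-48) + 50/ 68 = 0.74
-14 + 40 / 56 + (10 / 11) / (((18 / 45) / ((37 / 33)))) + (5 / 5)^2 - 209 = -555812 / 2541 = -218.74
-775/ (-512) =775/ 512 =1.51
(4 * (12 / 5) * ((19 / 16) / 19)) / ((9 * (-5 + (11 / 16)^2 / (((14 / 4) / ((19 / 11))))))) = -896 / 64065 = -0.01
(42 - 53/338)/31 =14143/10478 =1.35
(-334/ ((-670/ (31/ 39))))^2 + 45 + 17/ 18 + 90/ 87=466658308157/ 9900265050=47.14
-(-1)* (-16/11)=-16/11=-1.45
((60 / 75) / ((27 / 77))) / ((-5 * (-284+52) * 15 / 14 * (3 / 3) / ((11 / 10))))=5929 / 2936250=0.00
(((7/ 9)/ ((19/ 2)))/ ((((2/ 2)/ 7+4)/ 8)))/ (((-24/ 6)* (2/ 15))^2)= 1225/ 2204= 0.56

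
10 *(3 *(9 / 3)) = 90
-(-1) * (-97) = -97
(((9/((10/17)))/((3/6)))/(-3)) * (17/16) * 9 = -97.54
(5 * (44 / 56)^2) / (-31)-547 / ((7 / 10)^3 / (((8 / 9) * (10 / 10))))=-1417.66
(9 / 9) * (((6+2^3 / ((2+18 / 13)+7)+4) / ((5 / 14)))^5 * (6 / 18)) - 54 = 3495098263564169132026 / 420378134765625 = 8314177.11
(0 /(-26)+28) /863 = 0.03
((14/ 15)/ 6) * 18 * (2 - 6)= -56/ 5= -11.20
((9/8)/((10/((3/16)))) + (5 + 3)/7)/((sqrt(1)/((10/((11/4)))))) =10429/2464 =4.23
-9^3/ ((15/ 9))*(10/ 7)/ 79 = -4374/ 553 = -7.91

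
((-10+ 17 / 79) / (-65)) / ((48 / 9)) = 2319 / 82160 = 0.03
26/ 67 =0.39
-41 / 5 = -8.20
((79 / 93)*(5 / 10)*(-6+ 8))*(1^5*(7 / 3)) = 553 / 279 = 1.98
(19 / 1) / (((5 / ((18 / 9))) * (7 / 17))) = 646 / 35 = 18.46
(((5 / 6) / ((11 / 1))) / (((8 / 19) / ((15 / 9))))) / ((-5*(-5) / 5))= 0.06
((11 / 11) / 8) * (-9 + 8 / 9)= -73 / 72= -1.01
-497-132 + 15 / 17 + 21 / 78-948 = -696525 / 442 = -1575.85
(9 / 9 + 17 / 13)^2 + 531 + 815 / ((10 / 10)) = 228374 / 169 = 1351.33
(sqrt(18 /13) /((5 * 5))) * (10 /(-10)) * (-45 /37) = 27 * sqrt(26) /2405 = 0.06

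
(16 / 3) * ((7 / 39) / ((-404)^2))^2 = 49 / 7597241756208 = 0.00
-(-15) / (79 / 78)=1170 / 79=14.81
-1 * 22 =-22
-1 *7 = -7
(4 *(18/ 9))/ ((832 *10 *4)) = 1/ 4160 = 0.00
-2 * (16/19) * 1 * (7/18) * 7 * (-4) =3136/171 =18.34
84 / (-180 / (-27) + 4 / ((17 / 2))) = 153 / 13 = 11.77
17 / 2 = 8.50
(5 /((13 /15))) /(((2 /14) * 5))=105 /13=8.08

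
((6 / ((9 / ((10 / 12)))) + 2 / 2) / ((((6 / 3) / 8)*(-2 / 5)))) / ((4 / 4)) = -140 / 9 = -15.56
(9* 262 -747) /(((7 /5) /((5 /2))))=40275 /14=2876.79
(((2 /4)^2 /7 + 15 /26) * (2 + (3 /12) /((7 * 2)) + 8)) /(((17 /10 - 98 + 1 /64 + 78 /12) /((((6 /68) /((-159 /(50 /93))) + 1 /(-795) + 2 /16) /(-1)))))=144989471 /17182632012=0.01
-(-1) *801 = 801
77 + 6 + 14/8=339/4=84.75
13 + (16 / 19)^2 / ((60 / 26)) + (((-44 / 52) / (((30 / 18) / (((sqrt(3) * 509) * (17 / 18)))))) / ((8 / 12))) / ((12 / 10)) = 72059 / 5415-95183 * sqrt(3) / 312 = -515.10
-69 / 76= -0.91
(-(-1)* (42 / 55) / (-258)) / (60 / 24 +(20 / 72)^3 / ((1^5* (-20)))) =-163296 / 137867675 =-0.00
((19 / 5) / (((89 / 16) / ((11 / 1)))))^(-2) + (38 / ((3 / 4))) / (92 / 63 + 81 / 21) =35760354887 / 3746082560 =9.55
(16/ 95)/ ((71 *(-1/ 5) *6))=-0.00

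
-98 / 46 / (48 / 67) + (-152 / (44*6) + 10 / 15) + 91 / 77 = -20657 / 12144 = -1.70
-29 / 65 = -0.45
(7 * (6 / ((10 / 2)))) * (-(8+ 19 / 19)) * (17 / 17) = -378 / 5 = -75.60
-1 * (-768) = 768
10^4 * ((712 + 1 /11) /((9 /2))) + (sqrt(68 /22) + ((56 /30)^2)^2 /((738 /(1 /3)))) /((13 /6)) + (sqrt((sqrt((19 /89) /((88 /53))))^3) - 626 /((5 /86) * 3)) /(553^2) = 2014^(3 /4) * 979^(1 /4) /2395096088 + 6 * sqrt(374) /143 + 1292708568719823988244 /816916564839375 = 1582425.04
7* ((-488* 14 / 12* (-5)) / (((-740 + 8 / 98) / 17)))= -12449185 / 27192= -457.83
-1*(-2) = 2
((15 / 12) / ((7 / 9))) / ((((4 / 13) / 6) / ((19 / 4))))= 33345 / 224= 148.86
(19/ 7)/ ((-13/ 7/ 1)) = -19/ 13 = -1.46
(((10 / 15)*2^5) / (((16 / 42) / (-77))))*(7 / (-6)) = 15092 / 3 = 5030.67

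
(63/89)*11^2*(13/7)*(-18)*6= -1528956/89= -17179.28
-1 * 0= 0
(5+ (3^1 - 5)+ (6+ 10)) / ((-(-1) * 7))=19 / 7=2.71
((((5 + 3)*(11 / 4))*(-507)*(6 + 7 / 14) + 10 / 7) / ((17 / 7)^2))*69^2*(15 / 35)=-7248579651 / 289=-25081590.49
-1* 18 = -18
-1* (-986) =986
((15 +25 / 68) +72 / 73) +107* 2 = 1143477 / 4964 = 230.35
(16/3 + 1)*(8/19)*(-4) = -32/3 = -10.67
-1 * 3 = -3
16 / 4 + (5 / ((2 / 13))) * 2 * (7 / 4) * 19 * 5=43241 / 4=10810.25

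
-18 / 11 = -1.64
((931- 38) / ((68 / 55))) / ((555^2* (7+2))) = 9823 / 37702260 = 0.00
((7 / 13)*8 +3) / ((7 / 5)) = 475 / 91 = 5.22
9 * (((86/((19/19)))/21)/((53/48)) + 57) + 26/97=19672225/35987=546.65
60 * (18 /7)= 1080 /7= 154.29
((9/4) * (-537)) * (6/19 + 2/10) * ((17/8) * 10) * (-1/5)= 4025889/1520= 2648.61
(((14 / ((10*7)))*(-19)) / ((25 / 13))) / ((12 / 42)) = -1729 / 250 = -6.92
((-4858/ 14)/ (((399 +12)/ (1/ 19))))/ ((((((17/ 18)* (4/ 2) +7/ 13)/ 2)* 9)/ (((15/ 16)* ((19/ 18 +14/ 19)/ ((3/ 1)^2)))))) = -0.00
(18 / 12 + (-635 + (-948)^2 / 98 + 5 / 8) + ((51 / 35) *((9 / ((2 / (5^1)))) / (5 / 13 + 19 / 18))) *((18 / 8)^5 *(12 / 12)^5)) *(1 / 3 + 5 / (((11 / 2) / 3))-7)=-10826546982745 / 279003648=-38804.32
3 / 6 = 1 / 2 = 0.50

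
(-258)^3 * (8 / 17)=-137388096 / 17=-8081652.71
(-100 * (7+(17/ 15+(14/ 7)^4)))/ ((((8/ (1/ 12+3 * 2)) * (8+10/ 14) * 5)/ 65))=-6011915/ 2196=-2737.67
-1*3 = -3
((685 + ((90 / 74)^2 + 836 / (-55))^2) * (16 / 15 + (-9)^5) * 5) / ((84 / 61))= -1105316607851556137 / 5903607150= -187227330.64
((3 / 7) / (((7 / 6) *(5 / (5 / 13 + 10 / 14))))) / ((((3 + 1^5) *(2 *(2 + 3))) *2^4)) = 9 / 71344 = 0.00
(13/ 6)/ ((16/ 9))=39/ 32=1.22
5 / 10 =1 / 2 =0.50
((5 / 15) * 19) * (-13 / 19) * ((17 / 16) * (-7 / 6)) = 1547 / 288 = 5.37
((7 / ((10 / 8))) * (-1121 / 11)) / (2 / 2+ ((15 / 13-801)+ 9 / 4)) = 1632176 / 2278265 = 0.72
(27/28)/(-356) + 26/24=32315/29904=1.08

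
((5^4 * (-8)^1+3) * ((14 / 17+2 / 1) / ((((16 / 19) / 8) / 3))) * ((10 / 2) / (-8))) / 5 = 854487 / 17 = 50263.94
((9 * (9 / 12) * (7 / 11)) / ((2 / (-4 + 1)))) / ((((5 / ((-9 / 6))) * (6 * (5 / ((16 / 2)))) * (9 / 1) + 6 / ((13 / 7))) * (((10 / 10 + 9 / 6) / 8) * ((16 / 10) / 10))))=12285 / 10417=1.18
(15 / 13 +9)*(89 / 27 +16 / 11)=5644 / 117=48.24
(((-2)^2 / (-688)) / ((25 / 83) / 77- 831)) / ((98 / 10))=4565 / 6394318784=0.00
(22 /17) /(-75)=-22 /1275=-0.02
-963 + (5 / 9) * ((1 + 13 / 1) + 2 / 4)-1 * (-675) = -279.94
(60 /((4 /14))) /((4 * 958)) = 105 /1916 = 0.05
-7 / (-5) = 7 / 5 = 1.40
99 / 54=11 / 6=1.83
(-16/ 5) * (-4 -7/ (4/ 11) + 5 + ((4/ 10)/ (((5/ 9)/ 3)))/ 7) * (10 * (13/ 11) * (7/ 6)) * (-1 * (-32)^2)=-668741632/ 825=-810595.92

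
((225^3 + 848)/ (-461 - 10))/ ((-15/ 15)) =11391473/ 471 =24185.72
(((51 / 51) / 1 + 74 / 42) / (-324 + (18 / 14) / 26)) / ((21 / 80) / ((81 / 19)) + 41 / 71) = -8565440 / 642017653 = -0.01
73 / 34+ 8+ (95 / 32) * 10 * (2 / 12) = 24635 / 1632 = 15.09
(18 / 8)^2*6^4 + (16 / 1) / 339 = 2224195 / 339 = 6561.05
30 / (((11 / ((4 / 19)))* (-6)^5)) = -5 / 67716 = -0.00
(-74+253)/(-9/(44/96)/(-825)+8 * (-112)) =-541475/2710328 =-0.20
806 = 806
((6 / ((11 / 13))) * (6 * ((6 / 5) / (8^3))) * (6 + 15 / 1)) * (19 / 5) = 140049 / 17600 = 7.96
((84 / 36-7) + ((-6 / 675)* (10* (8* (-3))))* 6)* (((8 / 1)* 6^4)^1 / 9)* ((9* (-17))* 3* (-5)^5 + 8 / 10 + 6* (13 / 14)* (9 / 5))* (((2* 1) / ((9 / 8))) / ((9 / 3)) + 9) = 29007182983168 / 225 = 128920813258.52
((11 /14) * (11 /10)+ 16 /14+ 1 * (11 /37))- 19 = -86483 /5180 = -16.70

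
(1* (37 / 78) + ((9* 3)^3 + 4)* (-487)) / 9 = -747830345 / 702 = -1065285.39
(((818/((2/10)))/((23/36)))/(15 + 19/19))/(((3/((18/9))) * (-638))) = -6135/14674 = -0.42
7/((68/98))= 343/34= 10.09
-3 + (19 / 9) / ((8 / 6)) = -17 / 12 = -1.42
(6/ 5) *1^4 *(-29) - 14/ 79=-13816/ 395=-34.98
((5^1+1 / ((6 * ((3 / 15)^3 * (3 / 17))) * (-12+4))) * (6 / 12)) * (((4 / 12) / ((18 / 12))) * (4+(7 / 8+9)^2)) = -9128285 / 82944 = -110.05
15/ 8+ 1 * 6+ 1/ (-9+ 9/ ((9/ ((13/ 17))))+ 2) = 3271/ 424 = 7.71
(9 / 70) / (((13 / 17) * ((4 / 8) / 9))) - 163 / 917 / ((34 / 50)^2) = 6501424 / 2460835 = 2.64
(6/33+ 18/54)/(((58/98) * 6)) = 833/5742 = 0.15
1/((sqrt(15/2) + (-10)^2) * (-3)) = -40/11991 + sqrt(30)/59955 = -0.00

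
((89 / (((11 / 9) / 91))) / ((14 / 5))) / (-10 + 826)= 17355 / 5984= 2.90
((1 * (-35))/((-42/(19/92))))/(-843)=-95/465336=-0.00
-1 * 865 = -865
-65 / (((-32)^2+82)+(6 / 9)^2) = -45 / 766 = -0.06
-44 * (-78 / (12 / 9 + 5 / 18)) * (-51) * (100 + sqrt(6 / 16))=-315057600 / 29 - 787644 * sqrt(6) / 29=-10930583.65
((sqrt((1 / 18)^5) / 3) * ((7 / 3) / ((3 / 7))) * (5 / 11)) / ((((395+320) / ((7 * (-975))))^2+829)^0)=245 * sqrt(2) / 577368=0.00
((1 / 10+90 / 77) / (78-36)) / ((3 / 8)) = 1954 / 24255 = 0.08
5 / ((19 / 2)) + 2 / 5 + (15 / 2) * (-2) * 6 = -8462 / 95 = -89.07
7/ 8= 0.88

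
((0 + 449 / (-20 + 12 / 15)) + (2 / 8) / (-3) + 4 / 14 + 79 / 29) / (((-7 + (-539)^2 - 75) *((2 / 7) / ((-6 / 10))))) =383 / 2589120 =0.00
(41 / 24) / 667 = 41 / 16008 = 0.00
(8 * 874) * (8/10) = 27968/5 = 5593.60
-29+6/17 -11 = -39.65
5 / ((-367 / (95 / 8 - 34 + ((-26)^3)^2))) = -12356630155 / 2936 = -4208661.50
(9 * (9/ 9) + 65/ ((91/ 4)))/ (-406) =-83/ 2842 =-0.03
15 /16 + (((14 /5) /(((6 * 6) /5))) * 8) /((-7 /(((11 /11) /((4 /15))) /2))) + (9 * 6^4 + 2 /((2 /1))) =559925 /48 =11665.10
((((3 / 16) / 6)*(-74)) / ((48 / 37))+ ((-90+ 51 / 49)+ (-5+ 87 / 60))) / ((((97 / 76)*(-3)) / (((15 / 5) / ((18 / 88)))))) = 3708063997 / 10266480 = 361.18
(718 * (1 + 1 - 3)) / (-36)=359 / 18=19.94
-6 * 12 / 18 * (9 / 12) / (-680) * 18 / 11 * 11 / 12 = 9 / 1360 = 0.01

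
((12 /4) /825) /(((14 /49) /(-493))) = -3451 /550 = -6.27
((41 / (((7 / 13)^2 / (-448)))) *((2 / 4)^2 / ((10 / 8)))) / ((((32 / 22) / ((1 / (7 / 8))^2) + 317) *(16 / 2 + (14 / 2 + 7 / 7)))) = -2.49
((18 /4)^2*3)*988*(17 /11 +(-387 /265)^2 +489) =29571035.64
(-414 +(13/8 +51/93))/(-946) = 102133/234608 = 0.44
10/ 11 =0.91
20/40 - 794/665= -923/1330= -0.69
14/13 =1.08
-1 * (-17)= 17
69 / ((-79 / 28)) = -1932 / 79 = -24.46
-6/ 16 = -3/ 8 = -0.38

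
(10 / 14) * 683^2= 2332445 / 7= 333206.43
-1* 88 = -88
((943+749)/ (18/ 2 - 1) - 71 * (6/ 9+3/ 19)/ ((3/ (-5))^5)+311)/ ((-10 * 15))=-7066109/ 831060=-8.50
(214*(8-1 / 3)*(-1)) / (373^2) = -4922 / 417387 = -0.01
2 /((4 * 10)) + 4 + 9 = 261 /20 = 13.05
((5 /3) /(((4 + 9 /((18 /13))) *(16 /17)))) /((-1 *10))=-17 /1008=-0.02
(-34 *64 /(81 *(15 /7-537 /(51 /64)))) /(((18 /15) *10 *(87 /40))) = 2589440 /1689948117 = 0.00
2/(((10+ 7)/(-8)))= -16/17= -0.94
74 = 74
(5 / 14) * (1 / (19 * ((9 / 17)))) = 85 / 2394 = 0.04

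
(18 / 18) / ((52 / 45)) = 45 / 52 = 0.87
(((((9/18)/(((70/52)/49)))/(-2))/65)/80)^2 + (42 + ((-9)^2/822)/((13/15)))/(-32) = -37502162731/28496000000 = -1.32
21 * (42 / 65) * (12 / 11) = 10584 / 715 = 14.80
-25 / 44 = -0.57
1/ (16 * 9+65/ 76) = 76/ 11009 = 0.01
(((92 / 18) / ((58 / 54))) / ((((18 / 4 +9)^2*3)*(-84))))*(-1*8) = 0.00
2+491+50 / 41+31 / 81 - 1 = 1639253 / 3321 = 493.60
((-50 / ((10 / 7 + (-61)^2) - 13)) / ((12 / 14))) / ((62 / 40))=-12250 / 1207419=-0.01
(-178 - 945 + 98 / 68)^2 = 1257894.19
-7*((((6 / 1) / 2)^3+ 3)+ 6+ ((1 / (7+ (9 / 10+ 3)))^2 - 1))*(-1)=2911545 / 11881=245.06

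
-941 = -941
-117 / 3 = -39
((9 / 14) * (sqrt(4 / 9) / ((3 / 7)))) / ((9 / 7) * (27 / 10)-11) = -70 / 527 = -0.13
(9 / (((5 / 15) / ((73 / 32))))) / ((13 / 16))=1971 / 26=75.81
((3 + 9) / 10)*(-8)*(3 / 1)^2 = -432 / 5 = -86.40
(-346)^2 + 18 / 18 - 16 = 119701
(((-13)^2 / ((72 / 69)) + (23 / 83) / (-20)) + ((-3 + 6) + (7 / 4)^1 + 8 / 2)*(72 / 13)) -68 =18438731 / 129480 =142.41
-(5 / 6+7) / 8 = -47 / 48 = -0.98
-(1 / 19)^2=-1 / 361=-0.00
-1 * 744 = -744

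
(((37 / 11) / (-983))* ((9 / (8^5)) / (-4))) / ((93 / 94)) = 5217 / 21967863808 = 0.00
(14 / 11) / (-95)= -14 / 1045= -0.01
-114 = -114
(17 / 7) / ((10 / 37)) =8.99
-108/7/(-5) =108/35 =3.09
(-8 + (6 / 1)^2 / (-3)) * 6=-120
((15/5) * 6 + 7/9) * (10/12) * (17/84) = 14365/4536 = 3.17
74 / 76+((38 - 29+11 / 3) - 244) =-26261 / 114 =-230.36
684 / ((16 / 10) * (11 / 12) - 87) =-10260 / 1283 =-8.00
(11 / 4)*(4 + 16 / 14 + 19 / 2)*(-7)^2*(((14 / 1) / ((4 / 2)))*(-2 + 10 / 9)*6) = -220990 / 3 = -73663.33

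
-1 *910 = -910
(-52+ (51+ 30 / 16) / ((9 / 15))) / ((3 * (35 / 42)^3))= 2601 / 125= 20.81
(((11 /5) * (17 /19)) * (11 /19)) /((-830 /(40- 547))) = 1042899 /1498150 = 0.70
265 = 265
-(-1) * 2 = 2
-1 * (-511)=511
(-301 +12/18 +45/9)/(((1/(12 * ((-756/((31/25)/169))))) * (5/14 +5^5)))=10565231040/90427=116837.13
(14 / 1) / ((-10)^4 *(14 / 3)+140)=3 / 10030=0.00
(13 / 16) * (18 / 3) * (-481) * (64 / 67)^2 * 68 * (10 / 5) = -1306226688 / 4489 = -290983.89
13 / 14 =0.93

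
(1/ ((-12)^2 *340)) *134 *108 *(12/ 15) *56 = 5628/ 425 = 13.24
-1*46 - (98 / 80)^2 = -76001 / 1600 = -47.50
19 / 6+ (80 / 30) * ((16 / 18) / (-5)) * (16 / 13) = 9067 / 3510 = 2.58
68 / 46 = 34 / 23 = 1.48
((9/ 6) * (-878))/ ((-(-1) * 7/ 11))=-14487/ 7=-2069.57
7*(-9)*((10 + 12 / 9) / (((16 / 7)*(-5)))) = 2499 / 40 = 62.48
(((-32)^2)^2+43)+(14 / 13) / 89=1048619.01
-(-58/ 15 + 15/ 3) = -17/ 15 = -1.13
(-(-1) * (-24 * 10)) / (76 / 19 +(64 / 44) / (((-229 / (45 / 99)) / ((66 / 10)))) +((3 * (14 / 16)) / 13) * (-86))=31437120 / 1753201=17.93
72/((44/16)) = 288/11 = 26.18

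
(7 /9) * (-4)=-28 /9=-3.11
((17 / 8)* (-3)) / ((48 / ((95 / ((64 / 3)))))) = -4845 / 8192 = -0.59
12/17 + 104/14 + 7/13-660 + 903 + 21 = 421825/1547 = 272.67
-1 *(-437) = 437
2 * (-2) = -4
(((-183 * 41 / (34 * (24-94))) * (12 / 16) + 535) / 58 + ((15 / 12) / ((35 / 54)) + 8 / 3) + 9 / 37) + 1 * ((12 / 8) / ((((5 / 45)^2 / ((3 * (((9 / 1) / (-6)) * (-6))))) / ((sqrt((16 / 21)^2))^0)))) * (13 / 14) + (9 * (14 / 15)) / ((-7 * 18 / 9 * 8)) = 26794192841 / 8755680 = 3060.21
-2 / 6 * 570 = -190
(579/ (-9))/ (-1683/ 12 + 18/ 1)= 772/ 1467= 0.53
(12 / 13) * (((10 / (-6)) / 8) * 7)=-35 / 26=-1.35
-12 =-12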